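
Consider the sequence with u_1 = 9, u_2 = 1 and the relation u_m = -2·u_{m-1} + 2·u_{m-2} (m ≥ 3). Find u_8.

Step forward from the initial values:
u_3 = 16  u_4 = -30  u_5 = 92  u_6 = -244  u_7 = 672  u_8 = -1832.

-1832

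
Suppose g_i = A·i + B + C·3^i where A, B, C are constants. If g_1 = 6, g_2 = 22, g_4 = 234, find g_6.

2174

The three given values yield: A + B + 3C = 6; 2A + B + 9C = 22; 4A + B + 81C = 234.
Subtracting the first from the second: A + 6C = 16.
Subtracting the second from the third: 2A + 72C = 212.
Solving: C = 3, A = -2, then B = -1.
So g_i = -2·i + (-1) + 3·3^i; at i=6 this is 2174.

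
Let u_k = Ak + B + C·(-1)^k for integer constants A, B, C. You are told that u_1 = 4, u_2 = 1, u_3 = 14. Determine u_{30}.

Plug in k = 1, 2, 3: A + B - C = 4; 2A + B + C = 1; 3A + B - C = 14.
Subtracting the first from the second: A + 2C = -3.
Subtracting the second from the third: A - 2C = 13.
Solving: C = -4, A = 5, then B = -5.
Therefore u_{30} = 150 + (-5) + (-4)·1 = 141.

141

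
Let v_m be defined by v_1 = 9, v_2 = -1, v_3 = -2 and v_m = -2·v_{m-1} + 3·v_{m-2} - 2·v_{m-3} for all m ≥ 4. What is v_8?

Step forward from the initial values:
v_4 = -17  v_5 = 30  v_6 = -107  v_7 = 338  v_8 = -1057.

-1057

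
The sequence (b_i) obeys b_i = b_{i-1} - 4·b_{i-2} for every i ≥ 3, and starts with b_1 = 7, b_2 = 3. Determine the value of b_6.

Compute successive terms:
b_3 = -25, b_4 = -37, b_5 = 63, b_6 = 211.

211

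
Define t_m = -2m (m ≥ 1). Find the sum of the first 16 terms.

Over m = 1..16: Σm = 136.
Total = (-2)·136 = -272.

-272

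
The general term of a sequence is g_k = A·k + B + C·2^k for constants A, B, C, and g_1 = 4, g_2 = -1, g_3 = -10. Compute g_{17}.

The three given values yield: A + B + 2C = 4; 2A + B + 4C = -1; 3A + B + 8C = -10.
Subtracting the first from the second: A + 2C = -5.
Subtracting the second from the third: A + 4C = -9.
Solving: C = -2, A = -1, then B = 9.
Therefore g_{17} = -17 + 9 + (-2)·131072 = -262152.

-262152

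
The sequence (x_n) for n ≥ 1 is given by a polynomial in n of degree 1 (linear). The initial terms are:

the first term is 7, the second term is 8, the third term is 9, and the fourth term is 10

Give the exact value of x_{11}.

1st diffs: 1, 1, 1 (constant).
So x_n = n + 6.
Evaluating at n = 11 gives x_{11} = 17.

17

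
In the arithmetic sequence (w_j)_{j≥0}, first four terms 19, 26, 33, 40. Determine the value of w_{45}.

Common difference d = 7.
w_j = 19 + (j - 0)·7.
w_{45} = 19 + 45·7 = 334.

334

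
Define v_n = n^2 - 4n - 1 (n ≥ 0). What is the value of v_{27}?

v_{27} = 1·27^2 - 4·27 - 1 = 620.

620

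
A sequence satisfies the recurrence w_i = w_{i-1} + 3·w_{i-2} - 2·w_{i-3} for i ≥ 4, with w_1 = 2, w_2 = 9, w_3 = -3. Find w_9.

65

Iterate the recurrence:
w_4 = 20, w_5 = -7, w_6 = 59, w_7 = -2, w_8 = 189, w_9 = 65.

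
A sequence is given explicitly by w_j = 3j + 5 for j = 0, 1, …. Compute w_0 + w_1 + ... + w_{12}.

Over j = 0..12: Σj = 78.
Total = (3)·78 + (5)·13 = 299.

299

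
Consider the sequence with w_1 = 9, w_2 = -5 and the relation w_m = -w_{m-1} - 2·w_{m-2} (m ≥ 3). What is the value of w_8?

Iterate the recurrence:
w_3 = -13, w_4 = 23, w_5 = 3, w_6 = -49, w_7 = 43, w_8 = 55.

55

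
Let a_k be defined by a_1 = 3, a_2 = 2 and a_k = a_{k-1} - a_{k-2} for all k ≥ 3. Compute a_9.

-1

Iterate the recurrence:
a_3 = -1;  a_4 = -3;  a_5 = -2;  a_6 = 1;  a_7 = 3;  a_8 = 2;  a_9 = -1.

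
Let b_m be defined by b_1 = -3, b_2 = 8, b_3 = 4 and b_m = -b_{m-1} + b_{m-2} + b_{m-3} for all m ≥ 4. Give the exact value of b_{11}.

Step forward from the initial values:
b_4 = 1; b_5 = 11; b_6 = -6; b_7 = 18; b_8 = -13; b_9 = 25; b_{10} = -20; b_{11} = 32.

32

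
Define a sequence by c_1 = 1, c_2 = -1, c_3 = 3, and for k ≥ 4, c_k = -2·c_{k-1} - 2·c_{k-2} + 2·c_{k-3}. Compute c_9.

Iterate the recurrence:
c_4 = -2;  c_5 = -4;  c_6 = 18;  c_7 = -32;  c_8 = 20;  c_9 = 60.

60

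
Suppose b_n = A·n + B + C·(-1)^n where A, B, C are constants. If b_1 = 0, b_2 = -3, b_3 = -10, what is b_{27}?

-130

The three given values yield: A + B - C = 0; 2A + B + C = -3; 3A + B - C = -10.
Subtracting the first from the second: A + 2C = -3.
Subtracting the second from the third: A - 2C = -7.
Solving: C = 1, A = -5, then B = 6.
Hence b_{27} = -5·27 + 6 + 1·(-1) = -130.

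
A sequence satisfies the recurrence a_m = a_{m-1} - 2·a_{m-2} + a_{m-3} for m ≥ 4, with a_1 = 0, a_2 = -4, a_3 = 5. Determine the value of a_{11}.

Compute successive terms:
a_4 = 13, a_5 = -1, a_6 = -22, a_7 = -7, a_8 = 36, a_9 = 28, a_{10} = -51, a_{11} = -71.

-71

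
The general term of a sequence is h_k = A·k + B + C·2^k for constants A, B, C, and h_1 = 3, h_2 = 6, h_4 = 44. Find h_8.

984

The three given values yield: A + B + 2C = 3; 2A + B + 4C = 6; 4A + B + 16C = 44.
Subtracting the first from the second: A + 2C = 3.
Subtracting the second from the third: 2A + 12C = 38.
Solving: C = 4, A = -5, then B = 0.
Hence h_8 = -5·8 + 0 + 4·256 = 984.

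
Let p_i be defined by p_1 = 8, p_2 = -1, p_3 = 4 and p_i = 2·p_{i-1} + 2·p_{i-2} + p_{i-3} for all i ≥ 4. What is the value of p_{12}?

Compute successive terms:
p_4 = 14, p_5 = 35, p_6 = 102, p_7 = 288, p_8 = 815, p_9 = 2308, p_{10} = 6534, p_{11} = 18499, p_{12} = 52374.

52374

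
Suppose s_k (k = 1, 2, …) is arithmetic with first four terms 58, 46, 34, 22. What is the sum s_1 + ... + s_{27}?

Common difference d = -12.
s_k = 58 + (k - 1)·(-12).
s_{27} = -254; S = 27·(58 + (-254))/2 = -2646.

-2646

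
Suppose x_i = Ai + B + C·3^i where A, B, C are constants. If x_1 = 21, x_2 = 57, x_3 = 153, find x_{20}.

17433922125

Plug in i = 1, 2, 3: A + B + 3C = 21; 2A + B + 9C = 57; 3A + B + 27C = 153.
Subtracting the first from the second: A + 6C = 36.
Subtracting the second from the third: A + 18C = 96.
Solving: C = 5, A = 6, then B = 0.
Hence x_{20} = 6·20 + 0 + 5·3486784401 = 17433922125.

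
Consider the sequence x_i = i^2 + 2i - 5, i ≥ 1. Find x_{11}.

138

x_{11} = 1·11^2 + 2·11 - 5 = 138.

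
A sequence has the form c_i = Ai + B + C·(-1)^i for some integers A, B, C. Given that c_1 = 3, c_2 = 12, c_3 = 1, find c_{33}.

-29

At i = 1, 2, 3: A + B - C = 3; 2A + B + C = 12; 3A + B - C = 1.
Subtracting the first from the second: A + 2C = 9.
Subtracting the second from the third: A - 2C = -11.
Solving: C = 5, A = -1, then B = 9.
Therefore c_{33} = -33 + 9 + 5·(-1) = -29.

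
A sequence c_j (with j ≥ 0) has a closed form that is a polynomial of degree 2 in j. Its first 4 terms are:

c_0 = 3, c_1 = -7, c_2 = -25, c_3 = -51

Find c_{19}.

1st diffs: -10, -18, -26.
2nd diffs: -8, -8 (constant).
Newton forward-difference form: c_j = 3 + (-10)·C(j,1) + (-8)·C(j,2).
At j = 19: j = 19, so c_{19} = 3 - 190 - 1368 = -1555.

-1555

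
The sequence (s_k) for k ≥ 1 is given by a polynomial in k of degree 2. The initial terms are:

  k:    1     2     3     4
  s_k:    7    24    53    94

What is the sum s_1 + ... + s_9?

1st diffs: 17, 29, 41.
2nd diffs: 12, 12 (constant).
Newton forward-difference form: s_k = 7 + 17·C(k-1,1) + 12·C(k-1,2).
Continuing: …, 147, 212, 289, 378, …, s_9 = 479.
Summing k = 1..9 (9 terms) gives 1683.

1683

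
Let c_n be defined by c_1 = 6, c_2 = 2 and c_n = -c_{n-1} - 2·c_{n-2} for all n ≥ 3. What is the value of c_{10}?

-70

Compute successive terms:
c_3 = -14;  c_4 = 10;  c_5 = 18;  c_6 = -38;  c_7 = 2;  c_8 = 74;  c_9 = -78;  c_{10} = -70.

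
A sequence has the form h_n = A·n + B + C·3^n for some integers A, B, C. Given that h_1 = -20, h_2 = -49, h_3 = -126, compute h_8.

Write the equations: A + B + 3C = -20; 2A + B + 9C = -49; 3A + B + 27C = -126.
Subtracting the first from the second: A + 6C = -29.
Subtracting the second from the third: A + 18C = -77.
Solving: C = -4, A = -5, then B = -3.
Therefore h_8 = -40 + (-3) + (-4)·6561 = -26287.

-26287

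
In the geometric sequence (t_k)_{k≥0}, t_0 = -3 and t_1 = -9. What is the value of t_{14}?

-14348907

Common ratio r = 3.
t_k = (-3)·3^(k-0).
t_{14} = (-3)·3^14 = -14348907.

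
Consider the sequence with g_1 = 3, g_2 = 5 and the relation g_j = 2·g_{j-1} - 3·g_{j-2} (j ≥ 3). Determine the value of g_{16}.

3083

Step forward from the initial values:
g_3 = 1; g_4 = -13; g_5 = -29; …; g_{13} = 67; g_{14} = 3485; g_{15} = 6769; g_{16} = 3083.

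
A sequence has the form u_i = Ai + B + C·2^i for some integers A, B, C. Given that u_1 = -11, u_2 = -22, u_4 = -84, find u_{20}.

-5242900

The three given values yield: A + B + 2C = -11; 2A + B + 4C = -22; 4A + B + 16C = -84.
Subtracting the first from the second: A + 2C = -11.
Subtracting the second from the third: 2A + 12C = -62.
Solving: C = -5, A = -1, then B = 0.
Therefore u_{20} = -20 + 0 + (-5)·1048576 = -5242900.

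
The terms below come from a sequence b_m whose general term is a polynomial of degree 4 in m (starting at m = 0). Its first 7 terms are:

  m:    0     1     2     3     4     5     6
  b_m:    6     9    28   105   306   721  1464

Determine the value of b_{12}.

22218

1st diffs: 3, 19, 77, 201, 415, 743.
2nd diffs: 16, 58, 124, 214, 328.
3rd diffs: 42, 66, 90, 114.
4th diffs: 24, 24, 24 (constant).
Newton forward-difference form: b_m = 6 + 3·C(m,1) + 16·C(m,2) + 42·C(m,3) + 24·C(m,4).
At m = 12: m = 12, so b_{12} = 6 + 36 + 1056 + 9240 + 11880 = 22218.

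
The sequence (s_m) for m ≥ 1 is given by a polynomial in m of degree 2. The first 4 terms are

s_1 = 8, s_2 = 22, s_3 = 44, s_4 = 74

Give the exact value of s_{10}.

1st diffs: 14, 22, 30.
2nd diffs: 8, 8 (constant).
So s_m = 4m^2 + 2m + 2.
Evaluating at m = 10 gives s_{10} = 422.

422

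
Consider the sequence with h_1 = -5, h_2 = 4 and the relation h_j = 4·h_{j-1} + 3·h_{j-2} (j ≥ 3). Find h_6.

316

Step forward from the initial values:
h_3 = 1, h_4 = 16, h_5 = 67, h_6 = 316.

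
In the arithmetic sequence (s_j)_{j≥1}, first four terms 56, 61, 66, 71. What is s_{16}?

Common difference d = 5.
s_j = 56 + (j - 1)·5.
s_{16} = 56 + 15·5 = 131.

131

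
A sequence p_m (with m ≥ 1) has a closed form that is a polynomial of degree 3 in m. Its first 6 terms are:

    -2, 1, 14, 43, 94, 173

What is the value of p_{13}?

2014

1st diffs: 3, 13, 29, 51, 79.
2nd diffs: 10, 16, 22, 28.
3rd diffs: 6, 6, 6 (constant).
Newton forward-difference form: p_m = -2 + 3·C(m-1,1) + 10·C(m-1,2) + 6·C(m-1,3).
At m = 13: m-1 = 12, so p_{13} = -2 + 36 + 660 + 1320 = 2014.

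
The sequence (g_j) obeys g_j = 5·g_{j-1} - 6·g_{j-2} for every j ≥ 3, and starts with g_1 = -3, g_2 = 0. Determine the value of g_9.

Iterate the recurrence:
g_3 = 18, g_4 = 90, g_5 = 342, g_6 = 1170, g_7 = 3798, g_8 = 11970, g_9 = 37062.
(Characteristic roots are 3 and 2.)

37062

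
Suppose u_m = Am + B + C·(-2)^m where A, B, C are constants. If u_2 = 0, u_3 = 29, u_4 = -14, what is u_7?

289

Plug in m = 2, 3, 4: 2A + B + 4C = 0; 3A + B - 8C = 29; 4A + B + 16C = -14.
Subtracting the first from the second: A - 12C = 29.
Subtracting the second from the third: A + 24C = -43.
Solving: C = -2, A = 5, then B = -2.
Hence u_7 = 5·7 + (-2) + (-2)·(-128) = 289.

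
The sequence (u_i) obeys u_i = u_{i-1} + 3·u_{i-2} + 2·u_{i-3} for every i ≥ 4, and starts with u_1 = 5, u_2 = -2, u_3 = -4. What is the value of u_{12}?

-7000

Iterate the recurrence:
u_4 = 0; u_5 = -16; u_6 = -24; u_7 = -72; u_8 = -176; u_9 = -440; u_{10} = -1112; u_{11} = -2784; u_{12} = -7000.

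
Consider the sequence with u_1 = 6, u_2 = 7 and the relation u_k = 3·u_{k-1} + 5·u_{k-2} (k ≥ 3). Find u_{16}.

Iterate the recurrence:
u_3 = 51; u_4 = 188; u_5 = 819; …; u_{13} = 77536374; u_{14} = 325077487; u_{15} = 1362914331; u_{16} = 5714130428.

5714130428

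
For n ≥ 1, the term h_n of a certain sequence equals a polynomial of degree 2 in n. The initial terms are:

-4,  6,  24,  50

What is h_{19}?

1400

1st diffs: 10, 18, 26.
2nd diffs: 8, 8 (constant).
Newton forward-difference form: h_n = -4 + 10·C(n-1,1) + 8·C(n-1,2).
At n = 19: n-1 = 18, so h_{19} = -4 + 180 + 1224 = 1400.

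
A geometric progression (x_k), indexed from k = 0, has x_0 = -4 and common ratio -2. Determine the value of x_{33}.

x_k = (-4)·(-2)^(k-0).
x_{33} = (-4)·(-2)^33 = 34359738368.

34359738368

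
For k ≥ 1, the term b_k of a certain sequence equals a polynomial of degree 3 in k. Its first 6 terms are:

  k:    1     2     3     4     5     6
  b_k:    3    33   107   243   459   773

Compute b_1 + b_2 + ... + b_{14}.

1st diffs: 30, 74, 136, 216, 314.
2nd diffs: 44, 62, 80, 98.
3rd diffs: 18, 18, 18 (constant).
So b_k = 3k^3 + 4k^2 - 3k - 1.
Continuing: …, 1203, 1767, 2483, 3369, …, b_{14} = 8973.
Summing k = 1..14 (14 terms) gives 36806.

36806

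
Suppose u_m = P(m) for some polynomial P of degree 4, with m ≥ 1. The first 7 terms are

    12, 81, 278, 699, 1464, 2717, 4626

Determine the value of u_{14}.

1st diffs: 69, 197, 421, 765, 1253, 1909.
2nd diffs: 128, 224, 344, 488, 656.
3rd diffs: 96, 120, 144, 168.
4th diffs: 24, 24, 24 (constant).
Newton forward-difference form: u_m = 12 + 69·C(m-1,1) + 128·C(m-1,2) + 96·C(m-1,3) + 24·C(m-1,4).
At m = 14: m-1 = 13, so u_{14} = 12 + 897 + 9984 + 27456 + 17160 = 55509.

55509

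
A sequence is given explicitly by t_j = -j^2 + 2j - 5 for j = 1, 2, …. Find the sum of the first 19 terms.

-2185

Over j = 1..19: Σj = 190, Σj² = 2470.
Total = (-1)·2470 + (2)·190 + (-5)·19 = -2185.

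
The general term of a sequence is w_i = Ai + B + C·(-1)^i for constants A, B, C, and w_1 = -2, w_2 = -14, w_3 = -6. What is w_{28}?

Write the equations: A + B - C = -2; 2A + B + C = -14; 3A + B - C = -6.
Subtracting the first from the second: A + 2C = -12.
Subtracting the second from the third: A - 2C = 8.
Solving: C = -5, A = -2, then B = -5.
Hence w_{28} = -2·28 + (-5) + (-5)·1 = -66.

-66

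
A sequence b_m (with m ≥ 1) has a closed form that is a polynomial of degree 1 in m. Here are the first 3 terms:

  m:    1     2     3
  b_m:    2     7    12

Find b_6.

1st diffs: 5, 5 (constant).
So b_m = 5m - 3.
Evaluating at m = 6 gives b_6 = 27.

27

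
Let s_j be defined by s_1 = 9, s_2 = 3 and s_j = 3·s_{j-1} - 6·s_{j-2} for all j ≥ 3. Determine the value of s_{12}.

Applying the relation repeatedly:
s_3 = -45; s_4 = -153; s_5 = -189; s_6 = 351; s_7 = 2187; s_8 = 4455; s_9 = 243; s_{10} = -26001; s_{11} = -79461; s_{12} = -82377.

-82377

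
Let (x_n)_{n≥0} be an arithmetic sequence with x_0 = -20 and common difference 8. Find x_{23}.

x_n = -20 + (n - 0)·8.
x_{23} = -20 + 23·8 = 164.

164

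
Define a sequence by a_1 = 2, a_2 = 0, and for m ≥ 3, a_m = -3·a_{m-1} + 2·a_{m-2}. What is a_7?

556

Step forward from the initial values:
a_3 = 4;  a_4 = -12;  a_5 = 44;  a_6 = -156;  a_7 = 556.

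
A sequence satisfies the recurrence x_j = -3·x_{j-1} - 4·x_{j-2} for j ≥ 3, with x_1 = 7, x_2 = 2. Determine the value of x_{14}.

59582

x_3 = -34, x_4 = 94, x_5 = -146, …, x_{11} = -3634, x_{12} = 20638, x_{13} = -47378, x_{14} = 59582.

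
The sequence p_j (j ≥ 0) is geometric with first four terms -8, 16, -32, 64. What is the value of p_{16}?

-524288

Common ratio r = -2.
p_j = (-8)·(-2)^(j-0).
p_{16} = (-8)·(-2)^16 = -524288.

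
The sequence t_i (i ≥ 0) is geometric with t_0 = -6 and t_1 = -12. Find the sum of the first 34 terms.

Common ratio r = 2.
t_i = (-6)·2^(i-0).
S = (-6)·(2^34 - 1)/(2 - 1) = (-6)·(17179869184 - 1)/(1) = -103079215098.

-103079215098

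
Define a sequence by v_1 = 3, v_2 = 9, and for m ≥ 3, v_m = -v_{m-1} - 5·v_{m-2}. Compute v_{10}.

v_3 = -24  v_4 = -21  v_5 = 141  v_6 = -36  v_7 = -669  v_8 = 849  v_9 = 2496  v_{10} = -6741.

-6741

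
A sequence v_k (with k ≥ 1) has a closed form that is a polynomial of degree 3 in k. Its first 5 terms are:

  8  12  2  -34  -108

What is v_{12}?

-2698

1st diffs: 4, -10, -36, -74.
2nd diffs: -14, -26, -38.
3rd diffs: -12, -12 (constant).
Newton forward-difference form: v_k = 8 + 4·C(k-1,1) + (-14)·C(k-1,2) + (-12)·C(k-1,3).
At k = 12: k-1 = 11, so v_{12} = 8 + 44 - 770 - 1980 = -2698.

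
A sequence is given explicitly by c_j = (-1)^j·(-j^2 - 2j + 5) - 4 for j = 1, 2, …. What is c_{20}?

(-1)^20 = 1; -j^2 - 2j + 5 at j=20 is -435; so c_{20} = -439.

-439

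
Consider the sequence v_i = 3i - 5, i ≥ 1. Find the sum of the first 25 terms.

Over i = 1..25: Σi = 325.
Total = (3)·325 + (-5)·25 = 850.

850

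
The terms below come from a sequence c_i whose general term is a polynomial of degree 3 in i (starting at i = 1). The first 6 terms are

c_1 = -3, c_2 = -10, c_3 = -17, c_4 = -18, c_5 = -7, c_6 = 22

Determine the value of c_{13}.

1st diffs: -7, -7, -1, 11, 29.
2nd diffs: 0, 6, 12, 18.
3rd diffs: 6, 6, 6 (constant).
So c_i = i^3 - 6i^2 + 4i - 2.
Evaluating at i = 13 gives c_{13} = 1233.

1233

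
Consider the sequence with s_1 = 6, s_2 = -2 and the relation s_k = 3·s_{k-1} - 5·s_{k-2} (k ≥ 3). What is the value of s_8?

Iterate the recurrence:
s_3 = -36;  s_4 = -98;  s_5 = -114;  s_6 = 148;  s_7 = 1014;  s_8 = 2302.

2302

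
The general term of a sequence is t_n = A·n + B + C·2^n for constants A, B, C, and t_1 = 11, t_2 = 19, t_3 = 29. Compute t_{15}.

32861

Plug in n = 1, 2, 3: A + B + 2C = 11; 2A + B + 4C = 19; 3A + B + 8C = 29.
Subtracting the first from the second: A + 2C = 8.
Subtracting the second from the third: A + 4C = 10.
Solving: C = 1, A = 6, then B = 3.
Hence t_{15} = 6·15 + 3 + 1·32768 = 32861.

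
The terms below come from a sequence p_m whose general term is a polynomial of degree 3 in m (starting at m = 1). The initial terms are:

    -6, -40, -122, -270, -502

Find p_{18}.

-19352

1st diffs: -34, -82, -148, -232.
2nd diffs: -48, -66, -84.
3rd diffs: -18, -18 (constant).
So p_m = -3m^3 - 6m^2 + 5m - 2.
Evaluating at m = 18 gives p_{18} = -19352.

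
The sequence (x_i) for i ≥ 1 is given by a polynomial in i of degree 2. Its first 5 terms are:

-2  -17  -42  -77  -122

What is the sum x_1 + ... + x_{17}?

1st diffs: -15, -25, -35, -45.
2nd diffs: -10, -10, -10 (constant).
Newton forward-difference form: x_i = -2 + (-15)·C(i-1,1) + (-10)·C(i-1,2).
Continuing: …, -177, -242, -317, -402, …, x_{17} = -1442.
Summing i = 1..17 (17 terms) gives -8874.

-8874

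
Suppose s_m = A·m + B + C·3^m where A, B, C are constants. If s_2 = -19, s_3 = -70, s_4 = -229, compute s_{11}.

-531406

Plug in m = 2, 3, 4: 2A + B + 9C = -19; 3A + B + 27C = -70; 4A + B + 81C = -229.
Subtracting the first from the second: A + 18C = -51.
Subtracting the second from the third: A + 54C = -159.
Solving: C = -3, A = 3, then B = 2.
Hence s_{11} = 3·11 + 2 + (-3)·177147 = -531406.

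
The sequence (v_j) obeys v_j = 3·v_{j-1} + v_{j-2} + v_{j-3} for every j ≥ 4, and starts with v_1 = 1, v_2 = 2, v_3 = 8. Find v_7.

1042

v_4 = 27, v_5 = 91, v_6 = 308, v_7 = 1042.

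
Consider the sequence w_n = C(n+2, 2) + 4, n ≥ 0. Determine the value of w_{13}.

C(15, 2) = 105, so w_{13} = 109.

109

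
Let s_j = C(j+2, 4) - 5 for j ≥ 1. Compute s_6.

65

C(8, 4) = 70, so s_6 = 65.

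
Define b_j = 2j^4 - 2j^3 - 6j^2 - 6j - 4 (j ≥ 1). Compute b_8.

6732

b_8 = 2·8^4 - 2·8^3 - 6·8^2 - 6·8 - 4 = 6732.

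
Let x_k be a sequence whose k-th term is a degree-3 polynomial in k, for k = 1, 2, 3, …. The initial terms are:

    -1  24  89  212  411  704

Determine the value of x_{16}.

1st diffs: 25, 65, 123, 199, 293.
2nd diffs: 40, 58, 76, 94.
3rd diffs: 18, 18, 18 (constant).
So x_k = 3k^3 + 2k^2 - 2k - 4.
Evaluating at k = 16 gives x_{16} = 12764.

12764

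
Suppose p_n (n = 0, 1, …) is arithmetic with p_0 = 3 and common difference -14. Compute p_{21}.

p_n = 3 + (n - 0)·(-14).
p_{21} = 3 + 21·(-14) = -291.

-291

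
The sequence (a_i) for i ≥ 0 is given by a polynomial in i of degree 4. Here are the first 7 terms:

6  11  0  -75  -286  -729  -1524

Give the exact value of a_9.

-7581

1st diffs: 5, -11, -75, -211, -443, -795.
2nd diffs: -16, -64, -136, -232, -352.
3rd diffs: -48, -72, -96, -120.
4th diffs: -24, -24, -24 (constant).
So a_i = -i^4 - 2i^3 + 5i^2 + 3i + 6.
Evaluating at i = 9 gives a_9 = -7581.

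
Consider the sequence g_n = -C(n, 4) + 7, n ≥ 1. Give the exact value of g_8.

-63

C(8, 4) = 70, so g_8 = -63.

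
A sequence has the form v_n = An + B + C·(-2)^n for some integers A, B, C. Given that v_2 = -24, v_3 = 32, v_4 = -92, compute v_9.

Plug in n = 2, 3, 4: 2A + B + 4C = -24; 3A + B - 8C = 32; 4A + B + 16C = -92.
Subtracting the first from the second: A - 12C = 56.
Subtracting the second from the third: A + 24C = -124.
Solving: C = -5, A = -4, then B = 4.
Therefore v_9 = -36 + 4 + (-5)·(-512) = 2528.

2528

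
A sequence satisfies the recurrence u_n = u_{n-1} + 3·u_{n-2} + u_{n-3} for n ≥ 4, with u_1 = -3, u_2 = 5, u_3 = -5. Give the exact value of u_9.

Compute successive terms:
u_4 = 7, u_5 = -3, u_6 = 13, u_7 = 11, u_8 = 47, u_9 = 93.

93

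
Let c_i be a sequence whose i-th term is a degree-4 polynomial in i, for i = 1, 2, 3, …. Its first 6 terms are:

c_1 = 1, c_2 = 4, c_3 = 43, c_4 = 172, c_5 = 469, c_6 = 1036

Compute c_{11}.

13171

1st diffs: 3, 39, 129, 297, 567.
2nd diffs: 36, 90, 168, 270.
3rd diffs: 54, 78, 102.
4th diffs: 24, 24 (constant).
So c_i = i^4 - i^3 - i^2 - 2i + 4.
Evaluating at i = 11 gives c_{11} = 13171.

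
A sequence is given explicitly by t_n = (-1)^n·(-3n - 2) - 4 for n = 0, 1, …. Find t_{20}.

(-1)^20 = 1; -3n - 2 at n=20 is -62; so t_{20} = -66.

-66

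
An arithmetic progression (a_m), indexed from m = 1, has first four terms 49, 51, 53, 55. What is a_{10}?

67

Common difference d = 2.
a_m = 49 + (m - 1)·2.
a_{10} = 49 + 9·2 = 67.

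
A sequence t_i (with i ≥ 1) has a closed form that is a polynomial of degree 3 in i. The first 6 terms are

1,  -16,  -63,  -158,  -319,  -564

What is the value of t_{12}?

1st diffs: -17, -47, -95, -161, -245.
2nd diffs: -30, -48, -66, -84.
3rd diffs: -18, -18, -18 (constant).
Newton forward-difference form: t_i = 1 + (-17)·C(i-1,1) + (-30)·C(i-1,2) + (-18)·C(i-1,3).
At i = 12: i-1 = 11, so t_{12} = 1 - 187 - 1650 - 2970 = -4806.

-4806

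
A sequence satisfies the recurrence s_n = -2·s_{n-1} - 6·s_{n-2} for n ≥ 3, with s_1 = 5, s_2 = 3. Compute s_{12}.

Compute successive terms:
s_3 = -36  s_4 = 54  s_5 = 108  s_6 = -540  s_7 = 432  s_8 = 2376  s_9 = -7344  s_{10} = 432  s_{11} = 43200  s_{12} = -88992.

-88992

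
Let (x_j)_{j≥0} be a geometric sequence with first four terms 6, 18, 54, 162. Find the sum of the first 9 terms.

59046

Common ratio r = 3.
x_j = 6·3^(j-0).
S = 6·(3^9 - 1)/(3 - 1) = 6·(19683 - 1)/(2) = 59046.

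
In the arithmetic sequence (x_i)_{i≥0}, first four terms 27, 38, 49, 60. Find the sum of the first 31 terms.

5952

Common difference d = 11.
x_i = 27 + (i - 0)·11.
x_{30} = 357; S = 31·(27 + 357)/2 = 5952.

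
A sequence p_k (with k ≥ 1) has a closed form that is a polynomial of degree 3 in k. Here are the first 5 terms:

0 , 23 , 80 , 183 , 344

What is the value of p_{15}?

7784

1st diffs: 23, 57, 103, 161.
2nd diffs: 34, 46, 58.
3rd diffs: 12, 12 (constant).
Newton forward-difference form: p_k = 23·C(k-1,1) + 34·C(k-1,2) + 12·C(k-1,3).
At k = 15: k-1 = 14, so p_{15} = 322 + 3094 + 4368 = 7784.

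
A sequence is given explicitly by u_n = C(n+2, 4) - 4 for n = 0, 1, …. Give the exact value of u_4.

C(6, 4) = 15, so u_4 = 11.

11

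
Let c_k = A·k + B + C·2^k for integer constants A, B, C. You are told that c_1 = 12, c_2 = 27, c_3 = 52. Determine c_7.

The three given values yield: A + B + 2C = 12; 2A + B + 4C = 27; 3A + B + 8C = 52.
Subtracting the first from the second: A + 2C = 15.
Subtracting the second from the third: A + 4C = 25.
Solving: C = 5, A = 5, then B = -3.
So c_k = 5·k + (-3) + 5·2^k; at k=7 this is 672.

672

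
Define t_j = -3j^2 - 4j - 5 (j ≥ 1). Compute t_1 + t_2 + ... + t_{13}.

-2886

Over j = 1..13: Σj = 91, Σj² = 819.
Total = (-3)·819 + (-4)·91 + (-5)·13 = -2886.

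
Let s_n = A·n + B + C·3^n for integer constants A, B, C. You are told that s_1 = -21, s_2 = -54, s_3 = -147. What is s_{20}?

-17433922068

Plug in n = 1, 2, 3: A + B + 3C = -21; 2A + B + 9C = -54; 3A + B + 27C = -147.
Subtracting the first from the second: A + 6C = -33.
Subtracting the second from the third: A + 18C = -93.
Solving: C = -5, A = -3, then B = -3.
So s_n = -3·n + (-3) + (-5)·3^n; at n=20 this is -17433922068.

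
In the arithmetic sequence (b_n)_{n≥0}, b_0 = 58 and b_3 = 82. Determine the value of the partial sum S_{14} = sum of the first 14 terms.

Common difference d = (82 - 58) / (3 - 0) = 8.
b_n = 58 + (n - 0)·8.
b_{13} = 162; S = 14·(58 + 162)/2 = 1540.

1540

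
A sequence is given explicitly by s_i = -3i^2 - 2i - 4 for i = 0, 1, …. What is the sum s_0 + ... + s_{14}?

Over i = 0..14: Σi = 105, Σi² = 1015.
Total = (-3)·1015 + (-2)·105 + (-4)·15 = -3315.

-3315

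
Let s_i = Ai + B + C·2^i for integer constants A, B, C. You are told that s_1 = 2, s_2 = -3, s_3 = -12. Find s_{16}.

Write the equations: A + B + 2C = 2; 2A + B + 4C = -3; 3A + B + 8C = -12.
Subtracting the first from the second: A + 2C = -5.
Subtracting the second from the third: A + 4C = -9.
Solving: C = -2, A = -1, then B = 7.
So s_i = -1·i + 7 + (-2)·2^i; at i=16 this is -131081.

-131081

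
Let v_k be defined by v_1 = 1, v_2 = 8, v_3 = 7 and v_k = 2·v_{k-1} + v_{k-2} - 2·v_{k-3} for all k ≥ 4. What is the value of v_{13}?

Iterate the recurrence:
v_4 = 20; v_5 = 31; v_6 = 68; v_7 = 127; v_8 = 260; v_9 = 511; v_{10} = 1028; v_{11} = 2047; v_{12} = 4100; v_{13} = 8191.

8191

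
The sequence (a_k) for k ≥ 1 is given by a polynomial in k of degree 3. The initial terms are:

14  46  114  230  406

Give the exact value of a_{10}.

2606

1st diffs: 32, 68, 116, 176.
2nd diffs: 36, 48, 60.
3rd diffs: 12, 12 (constant).
Newton forward-difference form: a_k = 14 + 32·C(k-1,1) + 36·C(k-1,2) + 12·C(k-1,3).
At k = 10: k-1 = 9, so a_{10} = 14 + 288 + 1296 + 1008 = 2606.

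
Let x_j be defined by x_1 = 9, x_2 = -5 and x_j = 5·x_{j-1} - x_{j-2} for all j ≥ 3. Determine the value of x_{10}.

-1997325

x_3 = -34  x_4 = -165  x_5 = -791  x_6 = -3790  x_7 = -18159  x_8 = -87005  x_9 = -416866  x_{10} = -1997325.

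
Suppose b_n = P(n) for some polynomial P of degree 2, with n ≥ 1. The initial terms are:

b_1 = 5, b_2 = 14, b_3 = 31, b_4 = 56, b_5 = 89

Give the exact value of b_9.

1st diffs: 9, 17, 25, 33.
2nd diffs: 8, 8, 8 (constant).
So b_n = 4n^2 - 3n + 4.
Evaluating at n = 9 gives b_9 = 301.

301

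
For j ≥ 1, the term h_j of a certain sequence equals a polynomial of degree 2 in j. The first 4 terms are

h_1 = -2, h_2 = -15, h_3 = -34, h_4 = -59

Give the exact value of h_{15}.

1st diffs: -13, -19, -25.
2nd diffs: -6, -6 (constant).
So h_j = -3j^2 - 4j + 5.
Evaluating at j = 15 gives h_{15} = -730.

-730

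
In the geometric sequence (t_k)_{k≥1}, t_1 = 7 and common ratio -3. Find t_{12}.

-1240029

t_k = 7·(-3)^(k-1).
t_{12} = 7·(-3)^11 = -1240029.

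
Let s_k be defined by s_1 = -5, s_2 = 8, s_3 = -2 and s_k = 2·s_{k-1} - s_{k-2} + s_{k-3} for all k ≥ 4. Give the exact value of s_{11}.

Iterate the recurrence:
s_4 = -17  s_5 = -24  s_6 = -33  s_7 = -59  s_8 = -109  s_9 = -192  s_{10} = -334  s_{11} = -585.

-585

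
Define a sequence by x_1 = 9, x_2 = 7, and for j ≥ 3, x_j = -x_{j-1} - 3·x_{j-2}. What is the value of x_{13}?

-7951

Applying the relation repeatedly:
x_3 = -34, x_4 = 13, x_5 = 89, …, x_{10} = -1463, x_{11} = 1781, x_{12} = 2608, x_{13} = -7951.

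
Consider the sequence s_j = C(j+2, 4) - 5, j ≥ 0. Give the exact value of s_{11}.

C(13, 4) = 715, so s_{11} = 710.

710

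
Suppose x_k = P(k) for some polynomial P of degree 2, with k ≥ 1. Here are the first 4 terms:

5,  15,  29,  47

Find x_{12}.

1st diffs: 10, 14, 18.
2nd diffs: 4, 4 (constant).
Newton forward-difference form: x_k = 5 + 10·C(k-1,1) + 4·C(k-1,2).
At k = 12: k-1 = 11, so x_{12} = 5 + 110 + 220 = 335.

335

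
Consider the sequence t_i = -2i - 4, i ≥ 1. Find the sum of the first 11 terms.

-176

Over i = 1..11: Σi = 66.
Total = (-2)·66 + (-4)·11 = -176.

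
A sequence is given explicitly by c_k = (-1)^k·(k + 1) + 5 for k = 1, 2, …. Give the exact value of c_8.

14

(-1)^8 = 1; k + 1 at k=8 is 9; so c_8 = 14.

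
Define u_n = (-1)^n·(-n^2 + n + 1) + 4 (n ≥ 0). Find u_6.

(-1)^6 = 1; -n^2 + n + 1 at n=6 is -29; so u_6 = -25.

-25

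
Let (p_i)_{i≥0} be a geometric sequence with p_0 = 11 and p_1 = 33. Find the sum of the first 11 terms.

974303

Common ratio r = 3.
p_i = 11·3^(i-0).
S = 11·(3^11 - 1)/(3 - 1) = 11·(177147 - 1)/(2) = 974303.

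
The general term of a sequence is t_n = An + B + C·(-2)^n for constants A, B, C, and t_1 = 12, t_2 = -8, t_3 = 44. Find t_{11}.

8236

The three given values yield: A + B - 2C = 12; 2A + B + 4C = -8; 3A + B - 8C = 44.
Subtracting the first from the second: A + 6C = -20.
Subtracting the second from the third: A - 12C = 52.
Solving: C = -4, A = 4, then B = 0.
Therefore t_{11} = 44 + 0 + (-4)·(-2048) = 8236.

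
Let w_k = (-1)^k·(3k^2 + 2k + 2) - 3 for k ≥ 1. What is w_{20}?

1239

(-1)^20 = 1; 3k^2 + 2k + 2 at k=20 is 1242; so w_{20} = 1239.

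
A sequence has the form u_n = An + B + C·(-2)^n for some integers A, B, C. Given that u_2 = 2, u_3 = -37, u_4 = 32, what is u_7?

The three given values yield: 2A + B + 4C = 2; 3A + B - 8C = -37; 4A + B + 16C = 32.
Subtracting the first from the second: A - 12C = -39.
Subtracting the second from the third: A + 24C = 69.
Solving: C = 3, A = -3, then B = -4.
Therefore u_7 = -21 + (-4) + 3·(-128) = -409.

-409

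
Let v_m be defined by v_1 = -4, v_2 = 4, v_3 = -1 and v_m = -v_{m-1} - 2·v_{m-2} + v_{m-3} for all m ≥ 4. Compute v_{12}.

283

Applying the relation repeatedly:
v_4 = -11; v_5 = 17; v_6 = 4; v_7 = -49; v_8 = 58; v_9 = 44; v_{10} = -209; v_{11} = 179; v_{12} = 283.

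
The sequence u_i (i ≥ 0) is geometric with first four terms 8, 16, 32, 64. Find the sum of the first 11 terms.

16376

Common ratio r = 2.
u_i = 8·2^(i-0).
S = 8·(2^11 - 1)/(2 - 1) = 8·(2048 - 1)/(1) = 16376.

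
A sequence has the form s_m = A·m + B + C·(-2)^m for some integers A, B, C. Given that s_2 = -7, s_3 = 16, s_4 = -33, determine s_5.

62

The three given values yield: 2A + B + 4C = -7; 3A + B - 8C = 16; 4A + B + 16C = -33.
Subtracting the first from the second: A - 12C = 23.
Subtracting the second from the third: A + 24C = -49.
Solving: C = -2, A = -1, then B = 3.
Therefore s_5 = -5 + 3 + (-2)·(-32) = 62.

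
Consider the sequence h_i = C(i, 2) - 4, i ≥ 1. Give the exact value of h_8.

C(8, 2) = 28, so h_8 = 24.

24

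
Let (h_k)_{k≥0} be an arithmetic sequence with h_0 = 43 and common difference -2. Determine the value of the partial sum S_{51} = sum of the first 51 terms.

h_k = 43 + (k - 0)·(-2).
h_{50} = -57; S = 51·(43 + (-57))/2 = -357.

-357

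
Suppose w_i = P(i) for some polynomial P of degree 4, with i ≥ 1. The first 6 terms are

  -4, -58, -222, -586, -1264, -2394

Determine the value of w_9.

1st diffs: -54, -164, -364, -678, -1130.
2nd diffs: -110, -200, -314, -452.
3rd diffs: -90, -114, -138.
4th diffs: -24, -24 (constant).
Newton forward-difference form: w_i = -4 + (-54)·C(i-1,1) + (-110)·C(i-1,2) + (-90)·C(i-1,3) + (-24)·C(i-1,4).
At i = 9: i-1 = 8, so w_9 = -4 - 432 - 3080 - 5040 - 1680 = -10236.

-10236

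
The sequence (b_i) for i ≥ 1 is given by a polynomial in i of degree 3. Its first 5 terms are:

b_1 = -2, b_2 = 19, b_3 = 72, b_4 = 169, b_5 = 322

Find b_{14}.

1st diffs: 21, 53, 97, 153.
2nd diffs: 32, 44, 56.
3rd diffs: 12, 12 (constant).
So b_i = 2i^3 + 4i^2 - 5i - 3.
Evaluating at i = 14 gives b_{14} = 6199.

6199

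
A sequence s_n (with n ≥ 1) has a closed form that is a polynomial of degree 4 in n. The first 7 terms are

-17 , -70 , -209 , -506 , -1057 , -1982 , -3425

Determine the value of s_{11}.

-18097

1st diffs: -53, -139, -297, -551, -925, -1443.
2nd diffs: -86, -158, -254, -374, -518.
3rd diffs: -72, -96, -120, -144.
4th diffs: -24, -24, -24 (constant).
So s_n = -n^4 - 2n^3 - 6n^2 - 6n - 2.
Evaluating at n = 11 gives s_{11} = -18097.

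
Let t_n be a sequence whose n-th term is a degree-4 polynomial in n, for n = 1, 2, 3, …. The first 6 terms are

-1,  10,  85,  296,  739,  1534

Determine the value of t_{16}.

1st diffs: 11, 75, 211, 443, 795.
2nd diffs: 64, 136, 232, 352.
3rd diffs: 72, 96, 120.
4th diffs: 24, 24 (constant).
Newton forward-difference form: t_n = -1 + 11·C(n-1,1) + 64·C(n-1,2) + 72·C(n-1,3) + 24·C(n-1,4).
At n = 16: n-1 = 15, so t_{16} = -1 + 165 + 6720 + 32760 + 32760 = 72404.

72404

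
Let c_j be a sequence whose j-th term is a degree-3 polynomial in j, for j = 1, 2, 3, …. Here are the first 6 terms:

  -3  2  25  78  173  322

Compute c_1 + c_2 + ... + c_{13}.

14079

1st diffs: 5, 23, 53, 95, 149.
2nd diffs: 18, 30, 42, 54.
3rd diffs: 12, 12, 12 (constant).
So c_j = 2j^3 - 3j^2 - 2.
Continuing: …, 537, 830, 1213, 1698, …, c_{13} = 3885.
Summing j = 1..13 (13 terms) gives 14079.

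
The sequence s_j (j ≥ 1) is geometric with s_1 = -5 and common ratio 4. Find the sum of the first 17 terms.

s_j = (-5)·4^(j-1).
S = (-5)·(4^17 - 1)/(4 - 1) = (-5)·(17179869184 - 1)/(3) = -28633115305.

-28633115305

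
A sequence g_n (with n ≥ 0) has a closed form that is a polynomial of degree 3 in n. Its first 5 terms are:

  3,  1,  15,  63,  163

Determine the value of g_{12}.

1st diffs: -2, 14, 48, 100.
2nd diffs: 16, 34, 52.
3rd diffs: 18, 18 (constant).
So g_n = 3n^3 - n^2 - 4n + 3.
Evaluating at n = 12 gives g_{12} = 4995.

4995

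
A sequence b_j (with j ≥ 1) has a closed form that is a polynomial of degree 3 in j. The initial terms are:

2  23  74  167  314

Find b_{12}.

3863

1st diffs: 21, 51, 93, 147.
2nd diffs: 30, 42, 54.
3rd diffs: 12, 12 (constant).
So b_j = 2j^3 + 3j^2 - 2j - 1.
Evaluating at j = 12 gives b_{12} = 3863.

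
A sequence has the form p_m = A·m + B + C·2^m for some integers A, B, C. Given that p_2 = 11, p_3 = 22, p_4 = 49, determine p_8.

Plug in m = 2, 3, 4: 2A + B + 4C = 11; 3A + B + 8C = 22; 4A + B + 16C = 49.
Subtracting the first from the second: A + 4C = 11.
Subtracting the second from the third: A + 8C = 27.
Solving: C = 4, A = -5, then B = 5.
So p_m = -5·m + 5 + 4·2^m; at m=8 this is 989.

989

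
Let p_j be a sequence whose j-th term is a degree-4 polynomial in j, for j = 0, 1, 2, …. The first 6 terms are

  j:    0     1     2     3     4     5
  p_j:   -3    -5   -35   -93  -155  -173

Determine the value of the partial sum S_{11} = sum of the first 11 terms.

1st diffs: -2, -30, -58, -62, -18.
2nd diffs: -28, -28, -4, 44.
3rd diffs: 0, 24, 48.
4th diffs: 24, 24 (constant).
Newton forward-difference form: p_j = -3 + (-2)·C(j,1) + (-28)·C(j,2) + 24·C(j,4).
Continuing: …, -75, 235, 877, 1995, …, p_{10} = 3757.
Summing j = 0..10 (11 terms) gives 6325.

6325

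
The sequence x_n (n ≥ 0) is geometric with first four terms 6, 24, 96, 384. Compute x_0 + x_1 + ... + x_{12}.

134217726

Common ratio r = 4.
x_n = 6·4^(n-0).
S = 6·(4^13 - 1)/(4 - 1) = 6·(67108864 - 1)/(3) = 134217726.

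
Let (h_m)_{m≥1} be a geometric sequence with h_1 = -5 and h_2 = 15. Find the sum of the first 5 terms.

-305

Common ratio r = -3.
h_m = (-5)·(-3)^(m-1).
S = (-5)·((-3)^5 - 1)/(-3 - 1) = (-5)·(-243 - 1)/(-4) = -305.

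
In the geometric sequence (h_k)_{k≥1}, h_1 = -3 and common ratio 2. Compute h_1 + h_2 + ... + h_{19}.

-1572861

h_k = (-3)·2^(k-1).
S = (-3)·(2^19 - 1)/(2 - 1) = (-3)·(524288 - 1)/(1) = -1572861.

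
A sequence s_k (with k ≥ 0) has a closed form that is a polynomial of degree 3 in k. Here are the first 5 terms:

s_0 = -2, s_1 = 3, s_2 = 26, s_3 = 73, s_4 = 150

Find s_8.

1st diffs: 5, 23, 47, 77.
2nd diffs: 18, 24, 30.
3rd diffs: 6, 6 (constant).
Newton forward-difference form: s_k = -2 + 5·C(k,1) + 18·C(k,2) + 6·C(k,3).
At k = 8: k = 8, so s_8 = -2 + 40 + 504 + 336 = 878.

878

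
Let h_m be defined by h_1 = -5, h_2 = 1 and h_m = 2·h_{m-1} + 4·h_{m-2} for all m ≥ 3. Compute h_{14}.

h_3 = -18, h_4 = -32, h_5 = -136, …, h_{11} = -145920, h_{12} = -472064, h_{13} = -1527808, h_{14} = -4943872.

-4943872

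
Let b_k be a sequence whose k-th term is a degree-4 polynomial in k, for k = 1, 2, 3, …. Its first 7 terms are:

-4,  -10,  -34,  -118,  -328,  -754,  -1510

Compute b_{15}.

-41038

1st diffs: -6, -24, -84, -210, -426, -756.
2nd diffs: -18, -60, -126, -216, -330.
3rd diffs: -42, -66, -90, -114.
4th diffs: -24, -24, -24 (constant).
Newton forward-difference form: b_k = -4 + (-6)·C(k-1,1) + (-18)·C(k-1,2) + (-42)·C(k-1,3) + (-24)·C(k-1,4).
At k = 15: k-1 = 14, so b_{15} = -4 - 84 - 1638 - 15288 - 24024 = -41038.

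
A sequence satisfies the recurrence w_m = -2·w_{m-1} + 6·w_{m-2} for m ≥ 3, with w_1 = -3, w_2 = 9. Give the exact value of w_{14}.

52945344

w_3 = -36; w_4 = 126; w_5 = -468; …; w_{11} = -1092672; w_{12} = 3983328; w_{13} = -14522688; w_{14} = 52945344.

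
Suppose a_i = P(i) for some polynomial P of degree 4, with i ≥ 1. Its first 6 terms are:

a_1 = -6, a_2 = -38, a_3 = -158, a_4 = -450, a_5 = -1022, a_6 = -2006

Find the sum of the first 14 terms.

-167160

1st diffs: -32, -120, -292, -572, -984.
2nd diffs: -88, -172, -280, -412.
3rd diffs: -84, -108, -132.
4th diffs: -24, -24 (constant).
Newton forward-difference form: a_i = -6 + (-32)·C(i-1,1) + (-88)·C(i-1,2) + (-84)·C(i-1,3) + (-24)·C(i-1,4).
Continuing: …, -3558, -5858, -9110, -13542, …, a_{14} = -48470.
Summing i = 1..14 (14 terms) gives -167160.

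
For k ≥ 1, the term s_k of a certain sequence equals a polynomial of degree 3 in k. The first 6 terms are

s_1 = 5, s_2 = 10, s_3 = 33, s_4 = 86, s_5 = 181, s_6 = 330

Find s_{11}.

2305

1st diffs: 5, 23, 53, 95, 149.
2nd diffs: 18, 30, 42, 54.
3rd diffs: 12, 12, 12 (constant).
So s_k = 2k^3 - 3k^2 + 6.
Evaluating at k = 11 gives s_{11} = 2305.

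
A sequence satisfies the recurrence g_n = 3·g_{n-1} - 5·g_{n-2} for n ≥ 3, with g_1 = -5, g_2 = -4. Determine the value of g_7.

-437

Compute successive terms:
g_3 = 13  g_4 = 59  g_5 = 112  g_6 = 41  g_7 = -437.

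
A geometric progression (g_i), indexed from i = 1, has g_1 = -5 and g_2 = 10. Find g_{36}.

Common ratio r = -2.
g_i = (-5)·(-2)^(i-1).
g_{36} = (-5)·(-2)^35 = 171798691840.

171798691840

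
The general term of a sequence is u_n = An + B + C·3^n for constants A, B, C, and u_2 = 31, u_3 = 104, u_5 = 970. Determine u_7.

The three given values yield: 2A + B + 9C = 31; 3A + B + 27C = 104; 5A + B + 243C = 970.
Subtracting the first from the second: A + 18C = 73.
Subtracting the second from the third: 2A + 216C = 866.
Solving: C = 4, A = 1, then B = -7.
Hence u_7 = 1·7 + (-7) + 4·2187 = 8748.

8748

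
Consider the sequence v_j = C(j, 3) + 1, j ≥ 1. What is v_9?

85

C(9, 3) = 84, so v_9 = 85.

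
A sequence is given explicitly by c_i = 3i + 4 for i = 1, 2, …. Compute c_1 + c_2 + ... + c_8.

140

Over i = 1..8: Σi = 36.
Total = (3)·36 + (4)·8 = 140.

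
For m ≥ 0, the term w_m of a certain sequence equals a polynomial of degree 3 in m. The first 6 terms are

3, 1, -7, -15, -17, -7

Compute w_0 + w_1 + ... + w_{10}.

913

1st diffs: -2, -8, -8, -2, 10.
2nd diffs: -6, 0, 6, 12.
3rd diffs: 6, 6, 6 (constant).
So w_m = m^3 - 6m^2 + 3m + 3.
Continuing: …, 21, 73, 155, 273, …, w_{10} = 433.
Summing m = 0..10 (11 terms) gives 913.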